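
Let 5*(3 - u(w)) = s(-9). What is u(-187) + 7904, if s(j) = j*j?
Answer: 39454/5 ≈ 7890.8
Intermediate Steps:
s(j) = j²
u(w) = -66/5 (u(w) = 3 - ⅕*(-9)² = 3 - ⅕*81 = 3 - 81/5 = -66/5)
u(-187) + 7904 = -66/5 + 7904 = 39454/5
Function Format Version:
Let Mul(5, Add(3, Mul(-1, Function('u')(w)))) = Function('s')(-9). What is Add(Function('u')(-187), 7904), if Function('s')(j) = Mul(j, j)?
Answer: Rational(39454, 5) ≈ 7890.8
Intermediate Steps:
Function('s')(j) = Pow(j, 2)
Function('u')(w) = Rational(-66, 5) (Function('u')(w) = Add(3, Mul(Rational(-1, 5), Pow(-9, 2))) = Add(3, Mul(Rational(-1, 5), 81)) = Add(3, Rational(-81, 5)) = Rational(-66, 5))
Add(Function('u')(-187), 7904) = Add(Rational(-66, 5), 7904) = Rational(39454, 5)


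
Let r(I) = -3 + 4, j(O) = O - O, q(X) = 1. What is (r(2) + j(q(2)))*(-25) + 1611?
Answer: 1586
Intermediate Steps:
j(O) = 0
r(I) = 1
(r(2) + j(q(2)))*(-25) + 1611 = (1 + 0)*(-25) + 1611 = 1*(-25) + 1611 = -25 + 1611 = 1586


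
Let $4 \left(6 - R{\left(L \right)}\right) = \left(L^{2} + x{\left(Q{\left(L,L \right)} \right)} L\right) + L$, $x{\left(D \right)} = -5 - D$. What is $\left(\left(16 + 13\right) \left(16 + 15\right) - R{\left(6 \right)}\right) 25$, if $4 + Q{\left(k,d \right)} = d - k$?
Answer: $22550$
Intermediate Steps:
$Q{\left(k,d \right)} = -4 + d - k$ ($Q{\left(k,d \right)} = -4 + \left(d - k\right) = -4 + d - k$)
$R{\left(L \right)} = 6 - \frac{L^{2}}{4}$ ($R{\left(L \right)} = 6 - \frac{\left(L^{2} + \left(-5 - \left(-4 + L - L\right)\right) L\right) + L}{4} = 6 - \frac{\left(L^{2} + \left(-5 - -4\right) L\right) + L}{4} = 6 - \frac{\left(L^{2} + \left(-5 + 4\right) L\right) + L}{4} = 6 - \frac{\left(L^{2} - L\right) + L}{4} = 6 - \frac{L^{2}}{4}$)
$\left(\left(16 + 13\right) \left(16 + 15\right) - R{\left(6 \right)}\right) 25 = \left(\left(16 + 13\right) \left(16 + 15\right) - \left(6 - \frac{6^{2}}{4}\right)\right) 25 = \left(29 \cdot 31 - \left(6 - 9\right)\right) 25 = \left(899 - \left(6 - 9\right)\right) 25 = \left(899 - -3\right) 25 = \left(899 + 3\right) 25 = 902 \cdot 25 = 22550$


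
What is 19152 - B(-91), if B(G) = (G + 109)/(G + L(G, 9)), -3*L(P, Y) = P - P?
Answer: 1742850/91 ≈ 19152.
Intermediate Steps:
L(P, Y) = 0 (L(P, Y) = -(P - P)/3 = -⅓*0 = 0)
B(G) = (109 + G)/G (B(G) = (G + 109)/(G + 0) = (109 + G)/G)
19152 - B(-91) = 19152 - (109 - 91)/(-91) = 19152 - (-1)*18/91 = 19152 - 1*(-18/91) = 19152 + 18/91 = 1742850/91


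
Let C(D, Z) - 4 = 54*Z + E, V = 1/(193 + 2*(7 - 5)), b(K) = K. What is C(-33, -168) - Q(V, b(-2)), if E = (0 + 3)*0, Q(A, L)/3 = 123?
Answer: -9437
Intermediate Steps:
V = 1/197 (V = 1/(193 + 2*2) = 1/(193 + 4) = 1/197 ≈ 0.0050761)
Q(A, L) = 369 (Q(A, L) = 3*123 = 369)
E = 0 (E = 3*0 = 0)
C(D, Z) = 4 + 54*Z (C(D, Z) = 4 + (54*Z + 0) = 4 + 54*Z)
C(-33, -168) - Q(V, b(-2)) = (4 + 54*(-168)) - 1*369 = (4 - 9072) - 369 = -9068 - 369 = -9437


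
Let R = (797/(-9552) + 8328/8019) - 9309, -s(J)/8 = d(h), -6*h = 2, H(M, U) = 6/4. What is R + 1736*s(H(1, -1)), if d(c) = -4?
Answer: 393574532833/8510832 ≈ 46244.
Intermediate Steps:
H(M, U) = 3/2 (H(M, U) = 6*(¼) = 3/2)
h = -⅓ (h = -⅙*2 = -⅓ ≈ -0.33333)
s(J) = 32 (s(J) = -8*(-4) = 32)
R = -79219206431/8510832 (R = (797*(-1/9552) + 8328*(1/8019)) - 9309 = (-797/9552 + 2776/2673) - 9309 = 8128657/8510832 - 9309 = -79219206431/8510832 ≈ -9308.0)
R + 1736*s(H(1, -1)) = -79219206431/8510832 + 1736*32 = -79219206431/8510832 + 55552 = 393574532833/8510832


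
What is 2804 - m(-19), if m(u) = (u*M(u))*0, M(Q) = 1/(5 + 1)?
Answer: 2804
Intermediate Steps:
M(Q) = ⅙ (M(Q) = 1/6 = ⅙)
m(u) = 0 (m(u) = (u*(⅙))*0 = (u/6)*0 = 0)
2804 - m(-19) = 2804 - 1*0 = 2804 + 0 = 2804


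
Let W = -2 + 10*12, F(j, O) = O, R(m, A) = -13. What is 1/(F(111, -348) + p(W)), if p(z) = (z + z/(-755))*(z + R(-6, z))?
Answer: 151/1815864 ≈ 8.3156e-5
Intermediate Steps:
W = 118 (W = -2 + 120 = 118)
p(z) = 754*z*(-13 + z)/755 (p(z) = (z + z/(-755))*(z - 13) = (z + z*(-1/755))*(-13 + z) = (z - z/755)*(-13 + z) = (754*z/755)*(-13 + z) = 754*z*(-13 + z)/755)
1/(F(111, -348) + p(W)) = 1/(-348 + (754/755)*118*(-13 + 118)) = 1/(-348 + (754/755)*118*105) = 1/(-348 + 1868412/151) = 1/(1815864/151) = 151/1815864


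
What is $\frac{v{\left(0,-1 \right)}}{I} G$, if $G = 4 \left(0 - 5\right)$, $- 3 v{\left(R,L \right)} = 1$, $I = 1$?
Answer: $\frac{20}{3} \approx 6.6667$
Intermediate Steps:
$v{\left(R,L \right)} = - \frac{1}{3}$ ($v{\left(R,L \right)} = \left(- \frac{1}{3}\right) 1 = - \frac{1}{3}$)
$G = -20$ ($G = 4 \left(-5\right) = -20$)
$\frac{v{\left(0,-1 \right)}}{I} G = - \frac{1}{3 \cdot 1} \left(-20\right) = \left(- \frac{1}{3}\right) 1 \left(-20\right) = \left(- \frac{1}{3}\right) \left(-20\right) = \frac{20}{3}$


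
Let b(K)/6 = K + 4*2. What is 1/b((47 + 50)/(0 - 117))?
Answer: 39/1678 ≈ 0.023242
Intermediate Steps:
b(K) = 48 + 6*K (b(K) = 6*(K + 4*2) = 6*(K + 8) = 6*(8 + K) = 48 + 6*K)
1/b((47 + 50)/(0 - 117)) = 1/(48 + 6*((47 + 50)/(0 - 117))) = 1/(48 + 6*(97/(-117))) = 1/(48 + 6*(97*(-1/117))) = 1/(48 + 6*(-97/117)) = 1/(48 - 194/39) = 1/(1678/39) = 39/1678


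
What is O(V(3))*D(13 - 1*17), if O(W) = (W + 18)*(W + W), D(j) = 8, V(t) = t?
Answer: 1008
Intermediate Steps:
O(W) = 2*W*(18 + W) (O(W) = (18 + W)*(2*W) = 2*W*(18 + W))
O(V(3))*D(13 - 1*17) = (2*3*(18 + 3))*8 = (2*3*21)*8 = 126*8 = 1008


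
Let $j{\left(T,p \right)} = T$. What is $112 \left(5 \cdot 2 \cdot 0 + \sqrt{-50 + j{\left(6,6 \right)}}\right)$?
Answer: $224 i \sqrt{11} \approx 742.92 i$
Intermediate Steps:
$112 \left(5 \cdot 2 \cdot 0 + \sqrt{-50 + j{\left(6,6 \right)}}\right) = 112 \left(5 \cdot 2 \cdot 0 + \sqrt{-50 + 6}\right) = 112 \left(10 \cdot 0 + \sqrt{-44}\right) = 112 \left(0 + 2 i \sqrt{11}\right) = 112 \cdot 2 i \sqrt{11} = 224 i \sqrt{11}$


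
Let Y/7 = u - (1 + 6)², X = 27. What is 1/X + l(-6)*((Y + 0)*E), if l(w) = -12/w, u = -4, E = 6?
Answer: -120203/27 ≈ -4452.0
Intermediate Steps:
Y = -371 (Y = 7*(-4 - (1 + 6)²) = 7*(-4 - 1*7²) = 7*(-4 - 1*49) = 7*(-4 - 49) = 7*(-53) = -371)
1/X + l(-6)*((Y + 0)*E) = 1/27 + (-12/(-6))*((-371 + 0)*6) = 1/27 + (-12*(-⅙))*(-371*6) = 1/27 + 2*(-2226) = 1/27 - 4452 = -120203/27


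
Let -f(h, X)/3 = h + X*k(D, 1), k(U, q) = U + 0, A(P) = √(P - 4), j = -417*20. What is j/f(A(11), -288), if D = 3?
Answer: -2401920/746489 - 2780*√7/746489 ≈ -3.2275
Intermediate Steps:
j = -8340
A(P) = √(-4 + P)
k(U, q) = U
f(h, X) = -9*X - 3*h (f(h, X) = -3*(h + X*3) = -3*(h + 3*X) = -9*X - 3*h)
j/f(A(11), -288) = -8340/(-9*(-288) - 3*√(-4 + 11)) = -8340/(2592 - 3*√7)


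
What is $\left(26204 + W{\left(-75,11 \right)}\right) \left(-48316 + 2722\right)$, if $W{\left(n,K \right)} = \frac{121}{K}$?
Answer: $-1195246710$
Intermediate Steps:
$\left(26204 + W{\left(-75,11 \right)}\right) \left(-48316 + 2722\right) = \left(26204 + \frac{121}{11}\right) \left(-48316 + 2722\right) = \left(26204 + 121 \cdot \frac{1}{11}\right) \left(-45594\right) = \left(26204 + 11\right) \left(-45594\right) = 26215 \left(-45594\right) = -1195246710$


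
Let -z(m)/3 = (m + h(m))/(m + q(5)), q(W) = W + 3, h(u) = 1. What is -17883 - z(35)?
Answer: -768861/43 ≈ -17881.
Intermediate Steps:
q(W) = 3 + W
z(m) = -3*(1 + m)/(8 + m) (z(m) = -3*(m + 1)/(m + (3 + 5)) = -3*(1 + m)/(m + 8) = -3*(1 + m)/(8 + m))
-17883 - z(35) = -17883 - 3*(-1 - 1*35)/(8 + 35) = -17883 - 3*(-1 - 35)/43 = -17883 - 3*(-36)/43 = -17883 - 1*(-108/43) = -17883 + 108/43 = -768861/43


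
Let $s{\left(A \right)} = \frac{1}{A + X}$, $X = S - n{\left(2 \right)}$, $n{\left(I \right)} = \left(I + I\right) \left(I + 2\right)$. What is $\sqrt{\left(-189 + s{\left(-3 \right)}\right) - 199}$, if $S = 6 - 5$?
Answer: $\frac{i \sqrt{13970}}{6} \approx 19.699 i$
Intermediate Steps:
$n{\left(I \right)} = 2 I \left(2 + I\right)$
$S = 1$
$X = -15$ ($X = 1 - 2 \cdot 2 \left(2 + 2\right) = 1 - 2 \cdot 2 \cdot 4 = 1 - 16 = -15$)
$s{\left(A \right)} = \frac{1}{-15 + A}$ ($s{\left(A \right)} = \frac{1}{A - 15} = \frac{1}{-15 + A}$)
$\sqrt{\left(-189 + s{\left(-3 \right)}\right) - 199} = \sqrt{\left(-189 + \frac{1}{-15 - 3}\right) - 199} = \sqrt{\left(-189 + \frac{1}{-18}\right) - 199} = \sqrt{\left(-189 - \frac{1}{18}\right) - 199} = \sqrt{- \frac{3403}{18} - 199} = \sqrt{- \frac{6985}{18}} = \frac{i \sqrt{13970}}{6}$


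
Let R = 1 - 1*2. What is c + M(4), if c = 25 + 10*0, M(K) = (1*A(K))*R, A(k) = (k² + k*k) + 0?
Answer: -7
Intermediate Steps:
A(k) = 2*k² (A(k) = (k² + k²) + 0 = 2*k² + 0 = 2*k²)
R = -1 (R = 1 - 2 = -1)
M(K) = -2*K² (M(K) = (1*(2*K²))*(-1) = (2*K²)*(-1) = -2*K²)
c = 25 (c = 25 + 0 = 25)
c + M(4) = 25 - 2*4² = 25 - 2*16 = 25 - 32 = -7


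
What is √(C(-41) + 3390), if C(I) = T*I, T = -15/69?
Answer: 5*√71921/23 ≈ 58.300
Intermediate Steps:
T = -5/23 (T = -15*1/69 = -5/23 ≈ -0.21739)
C(I) = -5*I/23
√(C(-41) + 3390) = √(-5/23*(-41) + 3390) = √(205/23 + 3390) = √(78175/23) = 5*√71921/23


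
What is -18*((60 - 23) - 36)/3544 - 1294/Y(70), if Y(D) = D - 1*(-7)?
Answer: -2293661/136444 ≈ -16.810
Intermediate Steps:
Y(D) = 7 + D (Y(D) = D + 7 = 7 + D)
-18*((60 - 23) - 36)/3544 - 1294/Y(70) = -18*((60 - 23) - 36)/3544 - 1294/(7 + 70) = -18*(37 - 36)*(1/3544) - 1294/77 = -18*1*(1/3544) - 1294*1/77 = -18*1/3544 - 1294/77 = -9/1772 - 1294/77 = -2293661/136444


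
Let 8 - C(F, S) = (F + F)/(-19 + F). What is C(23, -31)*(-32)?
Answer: 112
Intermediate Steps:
C(F, S) = 8 - 2*F/(-19 + F) (C(F, S) = 8 - (F + F)/(-19 + F) = 8 - 2*F/(-19 + F))
C(23, -31)*(-32) = (2*(-76 + 3*23)/(-19 + 23))*(-32) = (2*(-76 + 69)/4)*(-32) = (2*(¼)*(-7))*(-32) = -7/2*(-32) = 112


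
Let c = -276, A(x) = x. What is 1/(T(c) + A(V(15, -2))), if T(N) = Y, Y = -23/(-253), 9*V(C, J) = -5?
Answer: -99/46 ≈ -2.1522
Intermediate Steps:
V(C, J) = -5/9 (V(C, J) = (⅑)*(-5) = -5/9)
Y = 1/11 (Y = -23*(-1/253) = 1/11 ≈ 0.090909)
T(N) = 1/11
1/(T(c) + A(V(15, -2))) = 1/(1/11 - 5/9) = 1/(-46/99) = -99/46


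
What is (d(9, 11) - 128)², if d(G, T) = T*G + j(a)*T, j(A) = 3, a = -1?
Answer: 16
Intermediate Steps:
d(G, T) = 3*T + G*T (d(G, T) = T*G + 3*T = G*T + 3*T = 3*T + G*T)
(d(9, 11) - 128)² = (11*(3 + 9) - 128)² = (11*12 - 128)² = (132 - 128)² = 4² = 16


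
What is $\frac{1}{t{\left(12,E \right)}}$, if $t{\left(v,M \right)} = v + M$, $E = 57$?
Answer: $\frac{1}{69} \approx 0.014493$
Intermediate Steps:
$t{\left(v,M \right)} = M + v$
$\frac{1}{t{\left(12,E \right)}} = \frac{1}{57 + 12} = \frac{1}{69}$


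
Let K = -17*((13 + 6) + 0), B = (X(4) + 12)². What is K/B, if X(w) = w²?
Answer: -323/784 ≈ -0.41199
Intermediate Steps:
B = 784 (B = (4² + 12)² = (16 + 12)² = 28² = 784)
K = -323 (K = -17*(19 + 0) = -17*19 = -323)
K/B = -323/784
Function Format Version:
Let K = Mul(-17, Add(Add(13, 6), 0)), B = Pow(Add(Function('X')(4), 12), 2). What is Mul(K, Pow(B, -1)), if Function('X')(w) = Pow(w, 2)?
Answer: Rational(-323, 784) ≈ -0.41199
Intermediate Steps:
B = 784 (B = Pow(Add(Pow(4, 2), 12), 2) = Pow(Add(16, 12), 2) = Pow(28, 2) = 784)
K = -323 (K = Mul(-17, Add(19, 0)) = Mul(-17, 19) = -323)
Mul(K, Pow(B, -1)) = Mul(-323, Pow(784, -1)) = Mul(-323, Rational(1, 784)) = Rational(-323, 784)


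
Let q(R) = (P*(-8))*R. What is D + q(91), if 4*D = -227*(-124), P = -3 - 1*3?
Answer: 11405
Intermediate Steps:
P = -6 (P = -3 - 3 = -6)
q(R) = 48*R (q(R) = (-6*(-8))*R = 48*R)
D = 7037 (D = (-227*(-124))/4 = (¼)*28148 = 7037)
D + q(91) = 7037 + 48*91 = 7037 + 4368 = 11405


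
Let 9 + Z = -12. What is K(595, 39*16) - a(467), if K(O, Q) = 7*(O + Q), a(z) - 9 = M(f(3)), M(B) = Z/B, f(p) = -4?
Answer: 34075/4 ≈ 8518.8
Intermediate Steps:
Z = -21 (Z = -9 - 12 = -21)
M(B) = -21/B
a(z) = 57/4 (a(z) = 9 - 21/(-4) = 9 - 21*(-¼) = 9 + 21/4 = 57/4)
K(O, Q) = 7*O + 7*Q
K(595, 39*16) - a(467) = (7*595 + 7*(39*16)) - 1*57/4 = (4165 + 7*624) - 57/4 = (4165 + 4368) - 57/4 = 8533 - 57/4 = 34075/4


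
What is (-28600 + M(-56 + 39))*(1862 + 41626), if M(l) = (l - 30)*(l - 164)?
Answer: -873804384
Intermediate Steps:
M(l) = (-164 + l)*(-30 + l) (M(l) = (-30 + l)*(-164 + l) = (-164 + l)*(-30 + l))
(-28600 + M(-56 + 39))*(1862 + 41626) = (-28600 + (4920 + (-56 + 39)**2 - 194*(-56 + 39)))*(1862 + 41626) = (-28600 + (4920 + (-17)**2 - 194*(-17)))*43488 = (-28600 + (4920 + 289 + 3298))*43488 = (-28600 + 8507)*43488 = -20093*43488 = -873804384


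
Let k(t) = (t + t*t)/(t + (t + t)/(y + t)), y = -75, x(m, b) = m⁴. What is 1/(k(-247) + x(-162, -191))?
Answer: 80/55099783077 ≈ 1.4519e-9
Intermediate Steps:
k(t) = (t + t²)/(t + 2*t/(-75 + t)) (k(t) = (t + t*t)/(t + (t + t)/(-75 + t)) = (t + t²)/(t + (2*t)/(-75 + t)) = (t + t²)/(t + 2*t/(-75 + t)))
1/(k(-247) + x(-162, -191)) = 1/((-75 + (-247)² - 74*(-247))/(-73 - 247) + (-162)⁴) = 1/((-75 + 61009 + 18278)/(-320) + 688747536) = 1/(-1/320*79212 + 688747536) = 1/(-19803/80 + 688747536) = 1/(55099783077/80) = 80/55099783077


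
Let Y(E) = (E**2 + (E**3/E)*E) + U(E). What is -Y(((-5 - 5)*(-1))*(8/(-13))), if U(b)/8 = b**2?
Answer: -236800/2197 ≈ -107.78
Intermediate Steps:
U(b) = 8*b**2
Y(E) = E**3 + 9*E**2 (Y(E) = (E**2 + (E**3/E)*E) + 8*E**2 = (E**2 + E**2*E) + 8*E**2 = (E**2 + E**3) + 8*E**2 = E**3 + 9*E**2)
-Y(((-5 - 5)*(-1))*(8/(-13))) = -(((-5 - 5)*(-1))*(8/(-13)))**2*(9 + ((-5 - 5)*(-1))*(8/(-13))) = -((-10*(-1))*(8*(-1/13)))**2*(9 + (-10*(-1))*(8*(-1/13))) = -(10*(-8/13))**2*(9 + 10*(-8/13)) = -(-80/13)**2*(9 - 80/13) = -6400*37/(169*13) = -1*236800/2197 = -236800/2197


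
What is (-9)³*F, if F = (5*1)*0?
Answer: 0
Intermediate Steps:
F = 0 (F = 5*0 = 0)
(-9)³*F = (-9)³*0 = -729*0 = 0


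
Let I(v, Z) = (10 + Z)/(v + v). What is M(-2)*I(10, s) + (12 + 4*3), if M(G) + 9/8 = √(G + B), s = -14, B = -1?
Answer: 969/40 - I*√3/5 ≈ 24.225 - 0.34641*I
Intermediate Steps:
M(G) = -9/8 + √(-1 + G) (M(G) = -9/8 + √(G - 1) = -9/8 + √(-1 + G))
I(v, Z) = (10 + Z)/(2*v) (I(v, Z) = (10 + Z)/((2*v)) = (10 + Z)*(1/(2*v)) = (10 + Z)/(2*v))
M(-2)*I(10, s) + (12 + 4*3) = (-9/8 + √(-1 - 2))*((½)*(10 - 14)/10) + (12 + 4*3) = (-9/8 + √(-3))*((½)*(⅒)*(-4)) + (12 + 12) = (-9/8 + I*√3)*(-⅕) + 24 = (9/40 - I*√3/5) + 24 = 969/40 - I*√3/5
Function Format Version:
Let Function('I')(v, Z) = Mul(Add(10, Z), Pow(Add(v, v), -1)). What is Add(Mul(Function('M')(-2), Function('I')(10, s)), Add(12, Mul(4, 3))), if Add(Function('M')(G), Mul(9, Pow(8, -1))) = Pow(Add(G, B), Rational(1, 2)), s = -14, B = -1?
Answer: Add(Rational(969, 40), Mul(Rational(-1, 5), I, Pow(3, Rational(1, 2)))) ≈ Add(24.225, Mul(-0.34641, I))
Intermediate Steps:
Function('M')(G) = Add(Rational(-9, 8), Pow(Add(-1, G), Rational(1, 2))) (Function('M')(G) = Add(Rational(-9, 8), Pow(Add(G, -1), Rational(1, 2))) = Add(Rational(-9, 8), Pow(Add(-1, G), Rational(1, 2))))
Function('I')(v, Z) = Mul(Rational(1, 2), Pow(v, -1), Add(10, Z)) (Function('I')(v, Z) = Mul(Add(10, Z), Pow(Mul(2, v), -1)) = Mul(Add(10, Z), Mul(Rational(1, 2), Pow(v, -1))) = Mul(Rational(1, 2), Pow(v, -1), Add(10, Z)))
Add(Mul(Function('M')(-2), Function('I')(10, s)), Add(12, Mul(4, 3))) = Add(Mul(Add(Rational(-9, 8), Pow(Add(-1, -2), Rational(1, 2))), Mul(Rational(1, 2), Pow(10, -1), Add(10, -14))), Add(12, Mul(4, 3))) = Add(Mul(Add(Rational(-9, 8), Pow(-3, Rational(1, 2))), Mul(Rational(1, 2), Rational(1, 10), -4)), Add(12, 12)) = Add(Mul(Add(Rational(-9, 8), Mul(I, Pow(3, Rational(1, 2)))), Rational(-1, 5)), 24) = Add(Add(Rational(9, 40), Mul(Rational(-1, 5), I, Pow(3, Rational(1, 2)))), 24) = Add(Rational(969, 40), Mul(Rational(-1, 5), I, Pow(3, Rational(1, 2))))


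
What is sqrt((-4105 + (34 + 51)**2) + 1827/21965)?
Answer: sqrt(1505319152055)/21965 ≈ 55.858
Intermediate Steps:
sqrt((-4105 + (34 + 51)**2) + 1827/21965) = sqrt((-4105 + 85**2) + 1827*(1/21965)) = sqrt((-4105 + 7225) + 1827/21965) = sqrt(3120 + 1827/21965) = sqrt(68532627/21965) = sqrt(1505319152055)/21965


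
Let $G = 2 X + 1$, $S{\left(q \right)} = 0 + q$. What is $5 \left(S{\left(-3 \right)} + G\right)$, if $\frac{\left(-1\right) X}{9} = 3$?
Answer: $-280$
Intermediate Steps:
$X = -27$ ($X = \left(-9\right) 3 = -27$)
$S{\left(q \right)} = q$
$G = -53$ ($G = 2 \left(-27\right) + 1 = -54 + 1 = -53$)
$5 \left(S{\left(-3 \right)} + G\right) = 5 \left(-3 - 53\right) = 5 \left(-56\right) = -280$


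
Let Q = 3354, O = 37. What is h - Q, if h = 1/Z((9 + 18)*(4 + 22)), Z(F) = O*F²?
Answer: -61155990791/18233748 ≈ -3354.0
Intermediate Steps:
Z(F) = 37*F²
h = 1/18233748 (h = 1/(37*((9 + 18)*(4 + 22))²) = 1/(37*(27*26)²) = 1/(37*702²) = 1/(37*492804) = 1/18233748 ≈ 5.4843e-8)
h - Q = 1/18233748 - 1*3354 = 1/18233748 - 3354 = -61155990791/18233748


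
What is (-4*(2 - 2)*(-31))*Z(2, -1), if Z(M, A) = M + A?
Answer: 0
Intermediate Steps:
Z(M, A) = A + M
(-4*(2 - 2)*(-31))*Z(2, -1) = (-4*(2 - 2)*(-31))*(-1 + 2) = (-4*0*(-31))*1 = (0*(-31))*1 = 0*1 = 0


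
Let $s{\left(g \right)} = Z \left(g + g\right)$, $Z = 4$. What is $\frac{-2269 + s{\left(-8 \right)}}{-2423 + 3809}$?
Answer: $- \frac{2333}{1386} \approx -1.6833$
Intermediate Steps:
$s{\left(g \right)} = 8 g$ ($s{\left(g \right)} = 4 \left(g + g\right) = 4 \cdot 2 g = 8 g$)
$\frac{-2269 + s{\left(-8 \right)}}{-2423 + 3809} = \frac{-2269 + 8 \left(-8\right)}{-2423 + 3809} = \frac{-2269 - 64}{1386} = \left(-2333\right) \frac{1}{1386} = - \frac{2333}{1386}$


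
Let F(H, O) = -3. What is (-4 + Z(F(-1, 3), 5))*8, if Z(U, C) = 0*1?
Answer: -32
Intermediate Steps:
Z(U, C) = 0
(-4 + Z(F(-1, 3), 5))*8 = (-4 + 0)*8 = -4*8 = -32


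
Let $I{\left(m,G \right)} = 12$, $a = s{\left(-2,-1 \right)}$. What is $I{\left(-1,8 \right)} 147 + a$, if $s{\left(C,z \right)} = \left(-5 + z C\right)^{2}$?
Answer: $1773$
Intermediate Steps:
$s{\left(C,z \right)} = \left(-5 + C z\right)^{2}$
$a = 9$ ($a = \left(-5 - -2\right)^{2} = \left(-5 + 2\right)^{2} = \left(-3\right)^{2} = 9$)
$I{\left(-1,8 \right)} 147 + a = 12 \cdot 147 + 9 = 1764 + 9 = 1773$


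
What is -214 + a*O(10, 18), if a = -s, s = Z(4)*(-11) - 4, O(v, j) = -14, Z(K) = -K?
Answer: 346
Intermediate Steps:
s = 40 (s = -1*4*(-11) - 4 = -4*(-11) - 4 = 44 - 4 = 40)
a = -40 (a = -1*40 = -40)
-214 + a*O(10, 18) = -214 - 40*(-14) = -214 + 560 = 346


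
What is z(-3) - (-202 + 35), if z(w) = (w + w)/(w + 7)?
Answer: 331/2 ≈ 165.50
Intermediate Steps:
z(w) = 2*w/(7 + w) (z(w) = (2*w)/(7 + w) = 2*w/(7 + w))
z(-3) - (-202 + 35) = 2*(-3)/(7 - 3) - (-202 + 35) = 2*(-3)/4 - 1*(-167) = 2*(-3)*(¼) + 167 = -3/2 + 167 = 331/2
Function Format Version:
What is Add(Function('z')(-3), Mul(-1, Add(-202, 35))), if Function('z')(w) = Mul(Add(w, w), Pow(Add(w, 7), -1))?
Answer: Rational(331, 2) ≈ 165.50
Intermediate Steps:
Function('z')(w) = Mul(2, w, Pow(Add(7, w), -1)) (Function('z')(w) = Mul(Mul(2, w), Pow(Add(7, w), -1)) = Mul(2, w, Pow(Add(7, w), -1)))
Add(Function('z')(-3), Mul(-1, Add(-202, 35))) = Add(Mul(2, -3, Pow(Add(7, -3), -1)), Mul(-1, Add(-202, 35))) = Add(Mul(2, -3, Pow(4, -1)), Mul(-1, -167)) = Add(Mul(2, -3, Rational(1, 4)), 167) = Add(Rational(-3, 2), 167) = Rational(331, 2)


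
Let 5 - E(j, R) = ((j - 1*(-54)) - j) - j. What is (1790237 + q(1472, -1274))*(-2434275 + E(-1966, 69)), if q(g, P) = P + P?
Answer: -4355328833810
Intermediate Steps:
E(j, R) = -49 + j (E(j, R) = 5 - (((j - 1*(-54)) - j) - j) = 5 - (((j + 54) - j) - j) = 5 - (((54 + j) - j) - j) = 5 - (54 - j) = 5 + (-54 + j) = -49 + j)
q(g, P) = 2*P
(1790237 + q(1472, -1274))*(-2434275 + E(-1966, 69)) = (1790237 + 2*(-1274))*(-2434275 + (-49 - 1966)) = (1790237 - 2548)*(-2434275 - 2015) = 1787689*(-2436290) = -4355328833810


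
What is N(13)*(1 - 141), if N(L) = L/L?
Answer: -140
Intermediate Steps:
N(L) = 1
N(13)*(1 - 141) = 1*(1 - 141) = 1*(-140) = -140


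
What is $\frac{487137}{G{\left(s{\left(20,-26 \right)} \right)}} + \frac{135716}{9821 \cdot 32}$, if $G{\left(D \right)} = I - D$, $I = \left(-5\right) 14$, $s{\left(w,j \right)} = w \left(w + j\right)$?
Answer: $\frac{2733934019}{280600} \approx 9743.2$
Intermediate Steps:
$s{\left(w,j \right)} = w \left(j + w\right)$
$I = -70$
$G{\left(D \right)} = -70 - D$
$\frac{487137}{G{\left(s{\left(20,-26 \right)} \right)}} + \frac{135716}{9821 \cdot 32} = \frac{487137}{-70 - 20 \left(-26 + 20\right)} + \frac{135716}{9821 \cdot 32} = \frac{487137}{-70 - 20 \left(-6\right)} + \frac{135716}{314272} = \frac{487137}{-70 - -120} + 135716 \cdot \frac{1}{314272} = \frac{487137}{-70 + 120} + \frac{4847}{11224} = \frac{487137}{50} + \frac{4847}{11224} = \frac{2733934019}{280600}$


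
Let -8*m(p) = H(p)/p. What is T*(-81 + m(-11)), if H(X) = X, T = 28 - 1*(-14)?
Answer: -13629/4 ≈ -3407.3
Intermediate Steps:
T = 42 (T = 28 + 14 = 42)
m(p) = -1/8 (m(p) = -p/(8*p) = -1/8*1 = -1/8)
T*(-81 + m(-11)) = 42*(-81 - 1/8) = 42*(-649/8) = -13629/4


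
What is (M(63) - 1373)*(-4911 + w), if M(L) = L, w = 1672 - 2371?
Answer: 7349100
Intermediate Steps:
w = -699
(M(63) - 1373)*(-4911 + w) = (63 - 1373)*(-4911 - 699) = -1310*(-5610) = 7349100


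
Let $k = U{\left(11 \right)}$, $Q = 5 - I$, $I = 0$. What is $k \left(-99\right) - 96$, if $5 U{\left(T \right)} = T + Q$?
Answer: $- \frac{2064}{5} \approx -412.8$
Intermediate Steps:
$Q = 5$ ($Q = 5 - 0 = 5 + 0 = 5$)
$U{\left(T \right)} = 1 + \frac{T}{5}$ ($U{\left(T \right)} = \frac{T + 5}{5} = \frac{5 + T}{5} = 1 + \frac{T}{5}$)
$k = \frac{16}{5}$ ($k = 1 + \frac{1}{5} \cdot 11 = 1 + \frac{11}{5} = \frac{16}{5} \approx 3.2$)
$k \left(-99\right) - 96 = \frac{16}{5} \left(-99\right) - 96 = - \frac{1584}{5} - 96 = - \frac{2064}{5}$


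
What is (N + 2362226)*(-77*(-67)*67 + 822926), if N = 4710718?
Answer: 8265293826576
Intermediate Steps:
(N + 2362226)*(-77*(-67)*67 + 822926) = (4710718 + 2362226)*(-77*(-67)*67 + 822926) = 7072944*(5159*67 + 822926) = 7072944*(345653 + 822926) = 7072944*1168579 = 8265293826576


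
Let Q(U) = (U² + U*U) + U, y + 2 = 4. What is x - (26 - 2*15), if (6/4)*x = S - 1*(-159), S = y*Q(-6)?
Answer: 198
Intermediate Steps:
y = 2 (y = -2 + 4 = 2)
Q(U) = U + 2*U² (Q(U) = (U² + U²) + U = 2*U² + U = U + 2*U²)
S = 132 (S = 2*(-6*(1 + 2*(-6))) = 2*(-6*(1 - 12)) = 2*(-6*(-11)) = 2*66 = 132)
x = 194 (x = 2*(132 - 1*(-159))/3 = 2*(132 + 159)/3 = (⅔)*291 = 194)
x - (26 - 2*15) = 194 - (26 - 2*15) = 194 - (26 - 30) = 194 - 1*(-4) = 194 + 4 = 198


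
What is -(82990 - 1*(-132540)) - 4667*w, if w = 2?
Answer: -224864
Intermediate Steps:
-(82990 - 1*(-132540)) - 4667*w = -(82990 - 1*(-132540)) - 4667*2 = -(82990 + 132540) - 1*9334 = -1*215530 - 9334 = -215530 - 9334 = -224864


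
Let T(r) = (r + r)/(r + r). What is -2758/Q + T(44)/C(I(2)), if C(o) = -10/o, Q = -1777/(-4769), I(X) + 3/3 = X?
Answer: -131530797/17770 ≈ -7401.8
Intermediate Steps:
I(X) = -1 + X
T(r) = 1 (T(r) = (2*r)/((2*r)) = (2*r)*(1/(2*r)) = 1)
Q = 1777/4769 (Q = -1777*(-1/4769) = 1777/4769 ≈ 0.37261)
-2758/Q + T(44)/C(I(2)) = -2758/1777/4769 + 1/(-10/(-1 + 2)) = -2758*4769/1777 + 1/(-10/1) = -13152902/1777 + 1/(-10*1) = -13152902/1777 + 1/(-10) = -13152902/1777 + 1*(-⅒) = -13152902/1777 - ⅒ = -131530797/17770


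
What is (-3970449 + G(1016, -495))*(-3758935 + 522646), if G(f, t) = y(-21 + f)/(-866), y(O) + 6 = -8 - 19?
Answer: 11127684580179489/866 ≈ 1.2850e+13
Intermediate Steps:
y(O) = -33 (y(O) = -6 + (-8 - 19) = -6 - 27 = -33)
G(f, t) = 33/866 (G(f, t) = -33/(-866) = -33*(-1/866) = 33/866)
(-3970449 + G(1016, -495))*(-3758935 + 522646) = (-3970449 + 33/866)*(-3758935 + 522646) = -3438408801/866*(-3236289) = 11127684580179489/866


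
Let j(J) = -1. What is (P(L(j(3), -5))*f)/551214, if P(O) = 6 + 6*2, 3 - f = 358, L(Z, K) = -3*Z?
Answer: -355/30623 ≈ -0.011593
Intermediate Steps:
f = -355 (f = 3 - 1*358 = 3 - 358 = -355)
P(O) = 18 (P(O) = 6 + 12 = 18)
(P(L(j(3), -5))*f)/551214 = (18*(-355))/551214 = -6390*1/551214 = -355/30623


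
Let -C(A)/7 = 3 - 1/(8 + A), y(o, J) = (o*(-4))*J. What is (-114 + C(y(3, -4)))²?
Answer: 1164241/64 ≈ 18191.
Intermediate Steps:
y(o, J) = -4*J*o (y(o, J) = (-4*o)*J = -4*J*o)
C(A) = -21 + 7/(8 + A) (C(A) = -7*(3 - 1/(8 + A)) = -21 + 7/(8 + A))
(-114 + C(y(3, -4)))² = (-114 + 7*(-23 - (-12)*(-4)*3)/(8 - 4*(-4)*3))² = (-114 + 7*(-23 - 3*48)/(8 + 48))² = (-114 + 7*(-23 - 144)/56)² = (-114 + 7*(1/56)*(-167))² = (-114 - 167/8)² = (-1079/8)² = 1164241/64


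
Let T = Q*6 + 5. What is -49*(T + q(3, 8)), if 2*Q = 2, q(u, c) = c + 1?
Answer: -980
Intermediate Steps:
q(u, c) = 1 + c
Q = 1 (Q = (1/2)*2 = 1)
T = 11 (T = 1*6 + 5 = 6 + 5 = 11)
-49*(T + q(3, 8)) = -49*(11 + (1 + 8)) = -49*(11 + 9) = -49*20 = -980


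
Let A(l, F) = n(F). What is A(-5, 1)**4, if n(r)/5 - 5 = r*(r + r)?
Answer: 1500625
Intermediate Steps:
n(r) = 25 + 10*r**2 (n(r) = 25 + 5*(r*(r + r)) = 25 + 5*(r*(2*r)) = 25 + 5*(2*r**2) = 25 + 10*r**2)
A(l, F) = 25 + 10*F**2
A(-5, 1)**4 = (25 + 10*1**2)**4 = (25 + 10*1)**4 = (25 + 10)**4 = 35**4 = 1500625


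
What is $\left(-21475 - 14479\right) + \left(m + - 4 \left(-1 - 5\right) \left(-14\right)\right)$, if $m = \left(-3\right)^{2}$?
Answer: $-36281$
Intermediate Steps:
$m = 9$
$\left(-21475 - 14479\right) + \left(m + - 4 \left(-1 - 5\right) \left(-14\right)\right) = \left(-21475 - 14479\right) + \left(9 + - 4 \left(-1 - 5\right) \left(-14\right)\right) = -35954 + \left(9 + \left(-4\right) \left(-6\right) \left(-14\right)\right) = -35954 + \left(9 + 24 \left(-14\right)\right) = -35954 + \left(9 - 336\right) = -35954 - 327 = -36281$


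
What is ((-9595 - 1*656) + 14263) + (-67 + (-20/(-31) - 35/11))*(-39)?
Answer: 2292860/341 ≈ 6723.9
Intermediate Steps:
((-9595 - 1*656) + 14263) + (-67 + (-20/(-31) - 35/11))*(-39) = ((-9595 - 656) + 14263) + (-67 + (-20*(-1/31) - 35*1/11))*(-39) = (-10251 + 14263) + (-67 + (20/31 - 35/11))*(-39) = 4012 + (-67 - 865/341)*(-39) = 4012 - 23712/341*(-39) = 4012 + 924768/341 = 2292860/341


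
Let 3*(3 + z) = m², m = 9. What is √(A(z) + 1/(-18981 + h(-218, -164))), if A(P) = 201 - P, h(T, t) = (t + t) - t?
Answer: 2*√16218993070/19145 ≈ 13.304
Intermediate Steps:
z = 24 (z = -3 + (⅓)*9² = -3 + (⅓)*81 = -3 + 27 = 24)
h(T, t) = t (h(T, t) = 2*t - t = t)
√(A(z) + 1/(-18981 + h(-218, -164))) = √((201 - 1*24) + 1/(-18981 - 164)) = √((201 - 24) + 1/(-19145)) = √(177 - 1/19145) = √(3388664/19145) = 2*√16218993070/19145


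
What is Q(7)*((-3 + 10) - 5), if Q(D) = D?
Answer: 14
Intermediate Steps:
Q(7)*((-3 + 10) - 5) = 7*((-3 + 10) - 5) = 7*(7 - 5) = 7*2 = 14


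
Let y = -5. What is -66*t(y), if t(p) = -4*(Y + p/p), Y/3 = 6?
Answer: 5016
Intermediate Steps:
Y = 18 (Y = 3*6 = 18)
t(p) = -76 (t(p) = -4*(18 + p/p) = -4*(18 + 1) = -4*19 = -76)
-66*t(y) = -66*(-76) = 5016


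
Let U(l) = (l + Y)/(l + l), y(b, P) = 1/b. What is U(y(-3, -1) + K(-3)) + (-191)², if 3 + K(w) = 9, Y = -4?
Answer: 1240359/34 ≈ 36481.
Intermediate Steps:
K(w) = 6 (K(w) = -3 + 9 = 6)
U(l) = (-4 + l)/(2*l) (U(l) = (l - 4)/(l + l) = (-4 + l)/((2*l)) = (-4 + l)*(1/(2*l)) = (-4 + l)/(2*l))
U(y(-3, -1) + K(-3)) + (-191)² = (-4 + (1/(-3) + 6))/(2*(1/(-3) + 6)) + (-191)² = (-4 + (-⅓ + 6))/(2*(-⅓ + 6)) + 36481 = (-4 + 17/3)/(2*(17/3)) + 36481 = (½)*(3/17)*(5/3) + 36481 = 5/34 + 36481 = 1240359/34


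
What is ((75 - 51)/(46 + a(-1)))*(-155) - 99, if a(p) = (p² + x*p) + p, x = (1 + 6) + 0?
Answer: -2527/13 ≈ -194.38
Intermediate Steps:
x = 7 (x = 7 + 0 = 7)
a(p) = p² + 8*p (a(p) = (p² + 7*p) + p = p² + 8*p)
((75 - 51)/(46 + a(-1)))*(-155) - 99 = ((75 - 51)/(46 - (8 - 1)))*(-155) - 99 = (24/(46 - 1*7))*(-155) - 99 = (24/(46 - 7))*(-155) - 99 = (24/39)*(-155) - 99 = (24*(1/39))*(-155) - 99 = (8/13)*(-155) - 99 = -1240/13 - 99 = -2527/13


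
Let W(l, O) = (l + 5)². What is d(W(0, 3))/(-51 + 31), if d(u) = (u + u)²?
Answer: -125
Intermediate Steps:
W(l, O) = (5 + l)²
d(u) = 4*u² (d(u) = (2*u)² = 4*u²)
d(W(0, 3))/(-51 + 31) = (4*((5 + 0)²)²)/(-51 + 31) = (4*(5²)²)/(-20) = -25²/5 = -625/5 = -1/20*2500 = -125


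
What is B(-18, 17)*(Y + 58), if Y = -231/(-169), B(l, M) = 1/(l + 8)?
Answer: -10033/1690 ≈ -5.9367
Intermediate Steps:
B(l, M) = 1/(8 + l)
Y = 231/169 (Y = -231*(-1/169) = 231/169 ≈ 1.3669)
B(-18, 17)*(Y + 58) = (231/169 + 58)/(8 - 18) = (10033/169)/(-10) = -⅒*10033/169 = -10033/1690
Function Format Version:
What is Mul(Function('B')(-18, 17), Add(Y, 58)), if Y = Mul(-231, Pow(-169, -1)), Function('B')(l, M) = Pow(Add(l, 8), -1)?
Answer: Rational(-10033, 1690) ≈ -5.9367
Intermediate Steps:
Function('B')(l, M) = Pow(Add(8, l), -1)
Y = Rational(231, 169) (Y = Mul(-231, Rational(-1, 169)) = Rational(231, 169) ≈ 1.3669)
Mul(Function('B')(-18, 17), Add(Y, 58)) = Mul(Pow(Add(8, -18), -1), Add(Rational(231, 169), 58)) = Mul(Pow(-10, -1), Rational(10033, 169)) = Mul(Rational(-1, 10), Rational(10033, 169)) = Rational(-10033, 1690)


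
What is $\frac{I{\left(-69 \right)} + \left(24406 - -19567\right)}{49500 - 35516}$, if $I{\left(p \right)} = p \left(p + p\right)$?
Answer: $\frac{53495}{13984} \approx 3.8254$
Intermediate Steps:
$I{\left(p \right)} = 2 p^{2}$ ($I{\left(p \right)} = p 2 p = 2 p^{2}$)
$\frac{I{\left(-69 \right)} + \left(24406 - -19567\right)}{49500 - 35516} = \frac{2 \left(-69\right)^{2} + \left(24406 - -19567\right)}{49500 - 35516} = \frac{2 \cdot 4761 + \left(24406 + 19567\right)}{13984} = \left(9522 + 43973\right) \frac{1}{13984} = 53495 \cdot \frac{1}{13984} = \frac{53495}{13984}$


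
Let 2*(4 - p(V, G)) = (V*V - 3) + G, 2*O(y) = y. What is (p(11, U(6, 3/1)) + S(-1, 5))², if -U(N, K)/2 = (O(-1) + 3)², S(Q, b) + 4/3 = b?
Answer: 292681/144 ≈ 2032.5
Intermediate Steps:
O(y) = y/2
S(Q, b) = -4/3 + b
U(N, K) = -25/2 (U(N, K) = -2*((½)*(-1) + 3)² = -2*(-½ + 3)² = -2*(5/2)² = -2*25/4 = -25/2)
p(V, G) = 11/2 - G/2 - V²/2 (p(V, G) = 4 - ((V*V - 3) + G)/2 = 4 - ((V² - 3) + G)/2 = 4 - ((-3 + V²) + G)/2 = 4 - (-3 + G + V²)/2 = 4 + (3/2 - G/2 - V²/2) = 11/2 - G/2 - V²/2)
(p(11, U(6, 3/1)) + S(-1, 5))² = ((11/2 - ½*(-25/2) - ½*11²) + (-4/3 + 5))² = ((11/2 + 25/4 - ½*121) + 11/3)² = ((11/2 + 25/4 - 121/2) + 11/3)² = (-195/4 + 11/3)² = (-541/12)² = 292681/144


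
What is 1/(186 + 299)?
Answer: 1/485 ≈ 0.0020619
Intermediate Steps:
1/(186 + 299) = 1/485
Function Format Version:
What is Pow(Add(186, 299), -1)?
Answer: Rational(1, 485) ≈ 0.0020619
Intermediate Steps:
Pow(Add(186, 299), -1) = Pow(485, -1) = Rational(1, 485)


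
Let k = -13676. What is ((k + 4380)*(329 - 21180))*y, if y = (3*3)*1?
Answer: 1744478064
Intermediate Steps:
y = 9 (y = 9*1 = 9)
((k + 4380)*(329 - 21180))*y = ((-13676 + 4380)*(329 - 21180))*9 = -9296*(-20851)*9 = 193830896*9 = 1744478064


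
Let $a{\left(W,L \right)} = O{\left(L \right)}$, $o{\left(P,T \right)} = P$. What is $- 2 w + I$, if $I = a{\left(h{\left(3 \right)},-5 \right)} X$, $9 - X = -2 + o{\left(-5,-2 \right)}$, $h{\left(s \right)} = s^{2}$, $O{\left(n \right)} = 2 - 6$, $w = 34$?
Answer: $-132$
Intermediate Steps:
$O{\left(n \right)} = -4$ ($O{\left(n \right)} = 2 - 6 = -4$)
$a{\left(W,L \right)} = -4$
$X = 16$ ($X = 9 - \left(-2 - 5\right) = 9 - -7 = 9 + 7 = 16$)
$I = -64$ ($I = \left(-4\right) 16 = -64$)
$- 2 w + I = \left(-2\right) 34 - 64 = -68 - 64 = -132$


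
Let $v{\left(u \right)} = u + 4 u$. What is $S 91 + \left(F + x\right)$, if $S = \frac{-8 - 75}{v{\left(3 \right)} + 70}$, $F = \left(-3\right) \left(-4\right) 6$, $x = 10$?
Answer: $- \frac{583}{85} \approx -6.8588$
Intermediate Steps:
$v{\left(u \right)} = 5 u$
$F = 72$ ($F = 12 \cdot 6 = 72$)
$S = - \frac{83}{85}$ ($S = \frac{-8 - 75}{5 \cdot 3 + 70} = - \frac{83}{15 + 70} = - \frac{83}{85} \approx -0.97647$)
$S 91 + \left(F + x\right) = \left(- \frac{83}{85}\right) 91 + \left(72 + 10\right) = - \frac{7553}{85} + 82 = - \frac{583}{85}$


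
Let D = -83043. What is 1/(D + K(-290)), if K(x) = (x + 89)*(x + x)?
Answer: 1/33537 ≈ 2.9818e-5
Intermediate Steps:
K(x) = 2*x*(89 + x) (K(x) = (89 + x)*(2*x) = 2*x*(89 + x))
1/(D + K(-290)) = 1/(-83043 + 2*(-290)*(89 - 290)) = 1/(-83043 + 2*(-290)*(-201)) = 1/(-83043 + 116580) = 1/33537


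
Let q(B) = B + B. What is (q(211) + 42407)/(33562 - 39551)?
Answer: -42829/5989 ≈ -7.1513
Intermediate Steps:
q(B) = 2*B
(q(211) + 42407)/(33562 - 39551) = (2*211 + 42407)/(33562 - 39551) = (422 + 42407)/(-5989) = 42829*(-1/5989) = -42829/5989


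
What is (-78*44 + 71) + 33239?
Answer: 29878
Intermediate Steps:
(-78*44 + 71) + 33239 = (-3432 + 71) + 33239 = -3361 + 33239 = 29878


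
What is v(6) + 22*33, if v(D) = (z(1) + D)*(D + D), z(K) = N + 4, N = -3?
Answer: 810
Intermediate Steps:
z(K) = 1 (z(K) = -3 + 4 = 1)
v(D) = 2*D*(1 + D) (v(D) = (1 + D)*(D + D) = (1 + D)*(2*D) = 2*D*(1 + D))
v(6) + 22*33 = 2*6*(1 + 6) + 22*33 = 2*6*7 + 726 = 84 + 726 = 810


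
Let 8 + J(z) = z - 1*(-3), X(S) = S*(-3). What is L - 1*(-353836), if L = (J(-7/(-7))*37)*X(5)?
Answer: 356056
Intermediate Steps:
X(S) = -3*S
J(z) = -5 + z (J(z) = -8 + (z - 1*(-3)) = -8 + (z + 3) = -8 + (3 + z) = -5 + z)
L = 2220 (L = ((-5 - 7/(-7))*37)*(-3*5) = ((-5 - 7*(-⅐))*37)*(-15) = ((-5 + 1)*37)*(-15) = -4*37*(-15) = -148*(-15) = 2220)
L - 1*(-353836) = 2220 - 1*(-353836) = 2220 + 353836 = 356056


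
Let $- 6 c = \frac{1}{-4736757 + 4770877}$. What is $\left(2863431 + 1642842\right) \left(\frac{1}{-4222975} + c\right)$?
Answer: $- \frac{1330160162049}{57635162800} \approx -23.079$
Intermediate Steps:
$c = - \frac{1}{204720}$ ($c = - \frac{1}{6 \left(-4736757 + 4770877\right)} = - \frac{1}{6 \cdot 34120} = \left(- \frac{1}{6}\right) \frac{1}{34120} = - \frac{1}{204720} \approx -4.8847 \cdot 10^{-6}$)
$\left(2863431 + 1642842\right) \left(\frac{1}{-4222975} + c\right) = \left(2863431 + 1642842\right) \left(\frac{1}{-4222975} - \frac{1}{204720}\right) = 4506273 \left(- \frac{1}{4222975} - \frac{1}{204720}\right) = 4506273 \left(- \frac{885539}{172905488400}\right) = - \frac{1330160162049}{57635162800}$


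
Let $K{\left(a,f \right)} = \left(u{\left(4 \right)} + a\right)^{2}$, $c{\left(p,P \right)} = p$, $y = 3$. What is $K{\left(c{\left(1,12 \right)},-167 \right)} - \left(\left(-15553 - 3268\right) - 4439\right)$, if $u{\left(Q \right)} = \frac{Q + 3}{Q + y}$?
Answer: $23264$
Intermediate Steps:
$u{\left(Q \right)} = 1$ ($u{\left(Q \right)} = \frac{Q + 3}{Q + 3} = \frac{3 + Q}{3 + Q} = 1$)
$K{\left(a,f \right)} = \left(1 + a\right)^{2}$
$K{\left(c{\left(1,12 \right)},-167 \right)} - \left(\left(-15553 - 3268\right) - 4439\right) = \left(1 + 1\right)^{2} - \left(\left(-15553 - 3268\right) - 4439\right) = 2^{2} - \left(-18821 - 4439\right) = 4 - -23260 = 4 + 23260 = 23264$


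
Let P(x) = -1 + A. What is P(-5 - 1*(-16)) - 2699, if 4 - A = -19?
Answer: -2677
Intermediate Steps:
A = 23 (A = 4 - 1*(-19) = 4 + 19 = 23)
P(x) = 22 (P(x) = -1 + 23 = 22)
P(-5 - 1*(-16)) - 2699 = 22 - 2699 = -2677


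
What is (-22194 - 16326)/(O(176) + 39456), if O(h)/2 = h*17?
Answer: -963/1136 ≈ -0.84771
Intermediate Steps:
O(h) = 34*h (O(h) = 2*(h*17) = 2*(17*h) = 34*h)
(-22194 - 16326)/(O(176) + 39456) = (-22194 - 16326)/(34*176 + 39456) = -38520/(5984 + 39456) = -38520/45440 = -38520*1/45440 = -963/1136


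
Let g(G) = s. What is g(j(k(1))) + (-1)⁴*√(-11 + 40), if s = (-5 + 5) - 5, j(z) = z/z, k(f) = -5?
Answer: -5 + √29 ≈ 0.38516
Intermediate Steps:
j(z) = 1
s = -5 (s = 0 - 5 = -5)
g(G) = -5
g(j(k(1))) + (-1)⁴*√(-11 + 40) = -5 + (-1)⁴*√(-11 + 40) = -5 + 1*√29 = -5 + √29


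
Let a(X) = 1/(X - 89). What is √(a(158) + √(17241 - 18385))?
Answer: √(69 + 9522*I*√286)/69 ≈ 4.1132 + 4.1115*I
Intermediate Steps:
a(X) = 1/(-89 + X)
√(a(158) + √(17241 - 18385)) = √(1/(-89 + 158) + √(17241 - 18385)) = √(1/69 + √(-1144)) = √(1/69 + 2*I*√286)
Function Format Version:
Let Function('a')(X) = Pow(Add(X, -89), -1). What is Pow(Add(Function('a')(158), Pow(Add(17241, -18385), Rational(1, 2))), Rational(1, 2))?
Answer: Mul(Rational(1, 69), Pow(Add(69, Mul(9522, I, Pow(286, Rational(1, 2)))), Rational(1, 2))) ≈ Add(4.1132, Mul(4.1115, I))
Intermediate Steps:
Function('a')(X) = Pow(Add(-89, X), -1)
Pow(Add(Function('a')(158), Pow(Add(17241, -18385), Rational(1, 2))), Rational(1, 2)) = Pow(Add(Pow(Add(-89, 158), -1), Pow(Add(17241, -18385), Rational(1, 2))), Rational(1, 2)) = Pow(Add(Pow(69, -1), Pow(-1144, Rational(1, 2))), Rational(1, 2)) = Pow(Add(Rational(1, 69), Mul(2, I, Pow(286, Rational(1, 2)))), Rational(1, 2))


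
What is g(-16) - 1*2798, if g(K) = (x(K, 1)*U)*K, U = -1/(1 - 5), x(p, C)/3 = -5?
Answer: -2738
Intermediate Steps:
x(p, C) = -15 (x(p, C) = 3*(-5) = -15)
U = 1/4 (U = -1/(-4) = -1*(-1/4) = 1/4 ≈ 0.25000)
g(K) = -15*K/4 (g(K) = (-15*1/4)*K = -15*K/4)
g(-16) - 1*2798 = -15/4*(-16) - 1*2798 = 60 - 2798 = -2738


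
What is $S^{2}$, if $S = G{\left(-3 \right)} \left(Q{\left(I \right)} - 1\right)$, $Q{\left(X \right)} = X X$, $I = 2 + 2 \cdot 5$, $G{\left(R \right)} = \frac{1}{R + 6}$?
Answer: $\frac{20449}{9} \approx 2272.1$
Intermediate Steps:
$G{\left(R \right)} = \frac{1}{6 + R}$
$I = 12$ ($I = 2 + 10 = 12$)
$Q{\left(X \right)} = X^{2}$
$S = \frac{143}{3}$ ($S = \frac{12^{2} - 1}{6 - 3} = \frac{144 - 1}{3} = \frac{1}{3} \cdot 143 = \frac{143}{3} \approx 47.667$)
$S^{2} = \left(\frac{143}{3}\right)^{2} = \frac{20449}{9}$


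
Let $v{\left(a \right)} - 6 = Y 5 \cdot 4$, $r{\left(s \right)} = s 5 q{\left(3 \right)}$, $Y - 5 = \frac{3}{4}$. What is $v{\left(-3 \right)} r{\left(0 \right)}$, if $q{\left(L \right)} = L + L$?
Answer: $0$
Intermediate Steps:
$Y = \frac{23}{4}$ ($Y = 5 + \frac{3}{4} = \frac{23}{4} \approx 5.75$)
$q{\left(L \right)} = 2 L$
$r{\left(s \right)} = 30 s$ ($r{\left(s \right)} = s 5 \cdot 2 \cdot 3 = 5 s 6 = 30 s$)
$v{\left(a \right)} = 121$ ($v{\left(a \right)} = 6 + \frac{23}{4} \cdot 5 \cdot 4 = 6 + \frac{115}{4} \cdot 4 = 6 + 115 = 121$)
$v{\left(-3 \right)} r{\left(0 \right)} = 121 \cdot 30 \cdot 0 = 121 \cdot 0 = 0$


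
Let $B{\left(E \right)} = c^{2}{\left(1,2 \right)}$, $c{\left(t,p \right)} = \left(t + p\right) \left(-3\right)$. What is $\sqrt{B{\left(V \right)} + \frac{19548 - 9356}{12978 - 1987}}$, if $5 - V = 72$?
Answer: $\frac{43 \sqrt{5352617}}{10991} \approx 9.0514$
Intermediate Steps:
$V = -67$ ($V = 5 - 72 = -67$)
$c{\left(t,p \right)} = - 3 p - 3 t$ ($c{\left(t,p \right)} = \left(p + t\right) \left(-3\right) = - 3 p - 3 t$)
$B{\left(E \right)} = 81$ ($B{\left(E \right)} = \left(\left(-3\right) 2 - 3\right)^{2} = \left(-6 - 3\right)^{2} = \left(-9\right)^{2} = 81$)
$\sqrt{B{\left(V \right)} + \frac{19548 - 9356}{12978 - 1987}} = \sqrt{81 + \frac{19548 - 9356}{12978 - 1987}} = \sqrt{81 + \frac{10192}{10991}} = \sqrt{\frac{900463}{10991}} = \frac{43 \sqrt{5352617}}{10991}$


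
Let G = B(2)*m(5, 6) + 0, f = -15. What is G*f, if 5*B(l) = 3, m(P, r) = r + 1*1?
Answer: -63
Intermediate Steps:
m(P, r) = 1 + r (m(P, r) = r + 1 = 1 + r)
B(l) = ⅗ (B(l) = (⅕)*3 = ⅗)
G = 21/5 (G = 3*(1 + 6)/5 + 0 = (⅗)*7 + 0 = 21/5 + 0 = 21/5 ≈ 4.2000)
G*f = (21/5)*(-15) = -63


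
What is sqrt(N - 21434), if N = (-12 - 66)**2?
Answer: 5*I*sqrt(614) ≈ 123.9*I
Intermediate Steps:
N = 6084 (N = (-78)**2 = 6084)
sqrt(N - 21434) = sqrt(6084 - 21434) = sqrt(-15350) = 5*I*sqrt(614)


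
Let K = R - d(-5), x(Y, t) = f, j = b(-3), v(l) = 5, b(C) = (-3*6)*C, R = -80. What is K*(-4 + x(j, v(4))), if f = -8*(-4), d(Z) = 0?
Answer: -2240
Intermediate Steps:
b(C) = -18*C
j = 54 (j = -18*(-3) = 54)
f = 32
x(Y, t) = 32
K = -80 (K = -80 - 1*0 = -80 + 0 = -80)
K*(-4 + x(j, v(4))) = -80*(-4 + 32) = -80*28 = -2240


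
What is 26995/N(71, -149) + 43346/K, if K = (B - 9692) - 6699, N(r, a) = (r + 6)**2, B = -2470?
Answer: 252154261/111826869 ≈ 2.2549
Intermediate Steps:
N(r, a) = (6 + r)**2
K = -18861 (K = (-2470 - 9692) - 6699 = -12162 - 6699 = -18861)
26995/N(71, -149) + 43346/K = 26995/((6 + 71)**2) + 43346/(-18861) = 26995/(77**2) + 43346*(-1/18861) = 26995/5929 - 43346/18861 = 252154261/111826869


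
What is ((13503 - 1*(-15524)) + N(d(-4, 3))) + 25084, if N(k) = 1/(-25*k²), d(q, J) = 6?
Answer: 48699899/900 ≈ 54111.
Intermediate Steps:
N(k) = -1/(25*k²)
((13503 - 1*(-15524)) + N(d(-4, 3))) + 25084 = ((13503 - 1*(-15524)) - 1/25/6²) + 25084 = ((13503 + 15524) - 1/25*1/36) + 25084 = (29027 - 1/900) + 25084 = 26124299/900 + 25084 = 48699899/900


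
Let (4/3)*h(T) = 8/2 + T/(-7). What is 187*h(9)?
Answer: 10659/28 ≈ 380.68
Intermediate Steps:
h(T) = 3 - 3*T/28 (h(T) = 3*(8/2 + T/(-7))/4 = 3*(8*(½) + T*(-⅐))/4 = 3*(4 - T/7)/4 = 3 - 3*T/28)
187*h(9) = 187*(3 - 3/28*9) = 187*(3 - 27/28) = 187*(57/28) = 10659/28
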